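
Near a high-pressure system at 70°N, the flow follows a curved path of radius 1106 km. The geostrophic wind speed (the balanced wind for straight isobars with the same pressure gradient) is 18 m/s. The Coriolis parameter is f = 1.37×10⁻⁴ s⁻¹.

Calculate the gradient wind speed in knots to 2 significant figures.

41 knots

Around a high, pressure-gradient force acts outward with centrifugal, so Coriolis balances both:
fV = (1/ρ)|∂P/∂n| + V²/R  →  V² − fR·V + fR·V_g = 0
With fR = 1.37×10⁻⁴ × 1106×10³ m = 152 m/s:
V = [fR − √((fR)² − 4 fR V_g)]/2 = [152 − √(152² − 4×152×18)]/2 = 20.9 m/s
Supergeostrophic (V > V_g = 18 m/s), as expected around a high.
Converting: 20.9 m/s × 1.944 = 41 knots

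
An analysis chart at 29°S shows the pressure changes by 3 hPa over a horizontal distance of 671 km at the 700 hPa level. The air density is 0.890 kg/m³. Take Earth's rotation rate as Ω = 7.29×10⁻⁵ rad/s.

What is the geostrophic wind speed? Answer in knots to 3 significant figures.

Coriolis parameter at 29°S:
f = 2Ω sin φ = 2 × 7.29×10⁻⁵ × sin 29° = 7.07×10⁻⁵ s⁻¹
Pressure gradient: |∂P/∂n| = 300 Pa / 671000 m = 4.47×10⁻⁴ Pa/m
Geostrophic balance (pressure-gradient force = Coriolis force):
V_g = (1/(fρ)) |∂P/∂n| = 4.47×10⁻⁴ / (7.07×10⁻⁵ × 0.890) = 7.11 m/s
Converting: 7.11 m/s × 1.944 = 13.8 knots

13.8 knots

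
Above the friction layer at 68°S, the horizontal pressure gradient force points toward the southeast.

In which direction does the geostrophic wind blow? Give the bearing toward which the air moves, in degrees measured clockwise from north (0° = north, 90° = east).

045°

The pressure-gradient force points toward the southeast (bearing 135°).
Geostrophic balance: in the Southern Hemisphere the Coriolis force deflects motion to the left, so the geostrophic wind blows 90° to the left of the pressure-gradient force (low pressure on the right).
Rotating 135° by 90° counterclockwise gives 045° — the wind blows toward the northeast.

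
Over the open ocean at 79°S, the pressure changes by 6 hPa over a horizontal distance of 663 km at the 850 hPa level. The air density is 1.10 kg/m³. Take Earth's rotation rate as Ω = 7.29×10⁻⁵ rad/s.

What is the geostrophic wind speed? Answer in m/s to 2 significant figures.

Coriolis parameter at 79°S:
f = 2Ω sin φ = 2 × 7.29×10⁻⁵ × sin 79° = 1.43×10⁻⁴ s⁻¹
Pressure gradient: |∂P/∂n| = 600 Pa / 663000 m = 9.05×10⁻⁴ Pa/m
Geostrophic balance (pressure-gradient force = Coriolis force):
V_g = (1/(fρ)) |∂P/∂n| = 9.05×10⁻⁴ / (1.43×10⁻⁴ × 1.10) = 5.75 m/s

5.7 m/s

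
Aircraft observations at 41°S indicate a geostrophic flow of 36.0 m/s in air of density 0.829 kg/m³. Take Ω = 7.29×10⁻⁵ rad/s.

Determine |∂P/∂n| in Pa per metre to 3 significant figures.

2.85×10⁻³ Pa/m

Coriolis parameter at 41°S:
f = 2Ω sin φ = 2 × 7.29×10⁻⁵ × sin 41° = 9.57×10⁻⁵ s⁻¹
Geostrophic balance rearranged: |∂P/∂n| = f ρ V_g
|∂P/∂n| = 9.57×10⁻⁵ × 0.829 × 36.0 = 2.85×10⁻³ Pa/m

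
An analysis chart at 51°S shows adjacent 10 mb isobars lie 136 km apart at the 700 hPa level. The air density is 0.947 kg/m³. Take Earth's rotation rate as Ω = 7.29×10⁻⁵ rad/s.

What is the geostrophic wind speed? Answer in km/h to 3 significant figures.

247 km/h

Coriolis parameter at 51°S:
f = 2Ω sin φ = 2 × 7.29×10⁻⁵ × sin 51° = 1.13×10⁻⁴ s⁻¹
Pressure gradient: |∂P/∂n| = 1000 Pa / 136000 m = 7.35×10⁻³ Pa/m
Geostrophic balance (pressure-gradient force = Coriolis force):
V_g = (1/(fρ)) |∂P/∂n| = 7.35×10⁻³ / (1.13×10⁻⁴ × 0.947) = 68.5 m/s
Converting: 68.5 m/s × 3.6 = 247 km/h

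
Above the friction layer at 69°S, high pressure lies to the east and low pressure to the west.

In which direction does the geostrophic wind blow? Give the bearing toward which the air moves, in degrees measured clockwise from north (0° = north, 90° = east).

180°

The pressure-gradient force points toward the west (bearing 270°).
Geostrophic balance: in the Southern Hemisphere the Coriolis force deflects motion to the left, so the geostrophic wind blows 90° to the left of the pressure-gradient force (low pressure on the right).
Rotating 270° by 90° counterclockwise gives 180° — the wind blows toward the south.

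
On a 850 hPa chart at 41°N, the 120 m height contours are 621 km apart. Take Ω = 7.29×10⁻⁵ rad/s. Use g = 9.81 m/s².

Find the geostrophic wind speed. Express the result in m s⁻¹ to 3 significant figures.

19.8 m s⁻¹

Coriolis parameter at 41°N:
f = 2Ω sin φ = 2 × 7.29×10⁻⁵ × sin 41° = 9.57×10⁻⁵ s⁻¹
Height gradient: |∂Z/∂n| = 120 m / 621000 m = 1.93×10⁻⁴
On a pressure surface, geostrophic balance gives V_g = (g/f)|∂Z/∂n|:
V_g = 9.81 × 1.93×10⁻⁴ / 9.57×10⁻⁵ = 19.8 m/s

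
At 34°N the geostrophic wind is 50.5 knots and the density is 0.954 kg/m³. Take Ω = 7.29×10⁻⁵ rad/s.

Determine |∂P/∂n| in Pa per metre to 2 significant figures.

2.0×10⁻³ Pa/m

Coriolis parameter at 34°N:
f = 2Ω sin φ = 2 × 7.29×10⁻⁵ × sin 34° = 8.15×10⁻⁵ s⁻¹
Wind speed in SI: 50.5 knots = 26.0 m/s
Geostrophic balance rearranged: |∂P/∂n| = f ρ V_g
|∂P/∂n| = 8.15×10⁻⁵ × 0.954 × 26.0 = 2.02×10⁻³ Pa/m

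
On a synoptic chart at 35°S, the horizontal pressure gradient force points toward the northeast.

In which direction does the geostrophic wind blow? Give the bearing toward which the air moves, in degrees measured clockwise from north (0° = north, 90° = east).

315°

The pressure-gradient force points toward the northeast (bearing 045°).
Geostrophic balance: in the Southern Hemisphere the Coriolis force deflects motion to the left, so the geostrophic wind blows 90° to the left of the pressure-gradient force (low pressure on the right).
Rotating 045° by 90° counterclockwise gives 315° — the wind blows toward the northwest.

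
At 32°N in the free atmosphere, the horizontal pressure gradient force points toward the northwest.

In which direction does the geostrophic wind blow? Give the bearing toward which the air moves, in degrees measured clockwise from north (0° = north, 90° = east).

045°

The pressure-gradient force points toward the northwest (bearing 315°).
Geostrophic balance: in the Northern Hemisphere the Coriolis force deflects motion to the right, so the geostrophic wind blows 90° to the right of the pressure-gradient force (low pressure on the left).
Rotating 315° by 90° clockwise gives 045° — the wind blows toward the northeast.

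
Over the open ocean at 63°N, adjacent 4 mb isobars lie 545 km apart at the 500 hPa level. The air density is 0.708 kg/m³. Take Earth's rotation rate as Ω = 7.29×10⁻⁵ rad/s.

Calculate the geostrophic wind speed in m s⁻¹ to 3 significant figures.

7.98 m s⁻¹

Coriolis parameter at 63°N:
f = 2Ω sin φ = 2 × 7.29×10⁻⁵ × sin 63° = 1.30×10⁻⁴ s⁻¹
Pressure gradient: |∂P/∂n| = 400 Pa / 545000 m = 7.34×10⁻⁴ Pa/m
Geostrophic balance (pressure-gradient force = Coriolis force):
V_g = (1/(fρ)) |∂P/∂n| = 7.34×10⁻⁴ / (1.30×10⁻⁴ × 0.708) = 7.98 m/s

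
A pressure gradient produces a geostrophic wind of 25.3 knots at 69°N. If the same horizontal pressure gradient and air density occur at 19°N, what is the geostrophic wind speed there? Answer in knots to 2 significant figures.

With the same pressure gradient and density, V_g ∝ 1/f ∝ 1/sin φ.
V₂ = V₁ · sin φ₁ / sin φ₂ = 25.3 × sin 69° / sin 19°
V₂ = 25.3 × 0.9336/0.3256 = 73 knots

73 knots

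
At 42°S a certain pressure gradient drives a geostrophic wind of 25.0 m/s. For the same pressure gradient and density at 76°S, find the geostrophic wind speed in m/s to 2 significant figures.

17 m/s

With the same pressure gradient and density, V_g ∝ 1/f ∝ 1/sin φ.
V₂ = V₁ · sin φ₁ / sin φ₂ = 25.0 × sin 42° / sin 76°
V₂ = 25.0 × 0.6691/0.9703 = 17 m/s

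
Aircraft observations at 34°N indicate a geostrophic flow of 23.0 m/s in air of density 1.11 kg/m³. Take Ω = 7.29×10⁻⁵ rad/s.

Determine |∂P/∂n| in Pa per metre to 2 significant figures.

Coriolis parameter at 34°N:
f = 2Ω sin φ = 2 × 7.29×10⁻⁵ × sin 34° = 8.15×10⁻⁵ s⁻¹
Geostrophic balance rearranged: |∂P/∂n| = f ρ V_g
|∂P/∂n| = 8.15×10⁻⁵ × 1.11 × 23.0 = 2.08×10⁻³ Pa/m

2.1×10⁻³ Pa/m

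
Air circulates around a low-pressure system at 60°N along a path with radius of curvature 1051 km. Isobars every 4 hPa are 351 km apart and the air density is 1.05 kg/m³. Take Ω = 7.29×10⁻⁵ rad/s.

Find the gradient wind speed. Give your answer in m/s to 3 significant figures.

Coriolis parameter at 60°N:
f = 2Ω sin φ = 2 × 7.29×10⁻⁵ × sin 60° = 1.26×10⁻⁴ s⁻¹
Pressure gradient: |∂P/∂n| = 400 Pa / 351000 m = 1.14×10⁻³ Pa/m
Geostrophic speed: V_g = |∂P/∂n|/(fρ) = 1.14×10⁻³/(1.26×10⁻⁴ × 1.05) = 8.60 m/s
Around a low, centrifugal force acts outward with Coriolis, so pressure-gradient force balances both:
(1/ρ)|∂P/∂n| = fV + V²/R  →  V² + fR·V − fR·V_g = 0
With fR = 1.26×10⁻⁴ × 1051×10³ m = 133 m/s:
V = [−fR + √((fR)² + 4 fR V_g)]/2 = [−133 + √(133² + 4×133×8.6)]/2 = 8.1 m/s
Subgeostrophic (V < V_g = 8.6 m/s), as expected around a low.

8.10 m/s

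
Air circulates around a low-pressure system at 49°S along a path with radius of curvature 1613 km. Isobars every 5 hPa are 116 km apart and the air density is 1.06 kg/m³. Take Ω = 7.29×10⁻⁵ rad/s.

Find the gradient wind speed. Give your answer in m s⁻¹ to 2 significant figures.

31 m s⁻¹

Coriolis parameter at 49°S:
f = 2Ω sin φ = 2 × 7.29×10⁻⁵ × sin 49° = 1.10×10⁻⁴ s⁻¹
Pressure gradient: |∂P/∂n| = 500 Pa / 116000 m = 4.31×10⁻³ Pa/m
Geostrophic speed: V_g = |∂P/∂n|/(fρ) = 4.31×10⁻³/(1.10×10⁻⁴ × 1.06) = 37.0 m/s
Around a low, centrifugal force acts outward with Coriolis, so pressure-gradient force balances both:
(1/ρ)|∂P/∂n| = fV + V²/R  →  V² + fR·V − fR·V_g = 0
With fR = 1.10×10⁻⁴ × 1613×10³ m = 177 m/s:
V = [−fR + √((fR)² + 4 fR V_g)]/2 = [−177 + √(177² + 4×177×37)]/2 = 31.4 m/s
Subgeostrophic (V < V_g = 37 m/s), as expected around a low.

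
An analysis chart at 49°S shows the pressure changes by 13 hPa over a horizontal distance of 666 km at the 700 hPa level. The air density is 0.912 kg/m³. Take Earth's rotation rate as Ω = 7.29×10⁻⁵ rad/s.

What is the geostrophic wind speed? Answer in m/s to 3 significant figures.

Coriolis parameter at 49°S:
f = 2Ω sin φ = 2 × 7.29×10⁻⁵ × sin 49° = 1.10×10⁻⁴ s⁻¹
Pressure gradient: |∂P/∂n| = 1300 Pa / 666000 m = 1.95×10⁻³ Pa/m
Geostrophic balance (pressure-gradient force = Coriolis force):
V_g = (1/(fρ)) |∂P/∂n| = 1.95×10⁻³ / (1.10×10⁻⁴ × 0.912) = 19.5 m/s

19.5 m/s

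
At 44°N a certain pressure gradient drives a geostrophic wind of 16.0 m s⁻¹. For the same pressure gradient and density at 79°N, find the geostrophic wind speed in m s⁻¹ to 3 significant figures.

With the same pressure gradient and density, V_g ∝ 1/f ∝ 1/sin φ.
V₂ = V₁ · sin φ₁ / sin φ₂ = 16.0 × sin 44° / sin 79°
V₂ = 16.0 × 0.6947/0.9816 = 11.3 m s⁻¹

11.3 m s⁻¹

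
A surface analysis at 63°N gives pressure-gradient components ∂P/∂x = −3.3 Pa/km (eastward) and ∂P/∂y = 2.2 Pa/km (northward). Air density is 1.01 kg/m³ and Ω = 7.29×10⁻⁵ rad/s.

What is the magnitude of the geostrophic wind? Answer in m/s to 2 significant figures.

30 m/s

Coriolis parameter at 63°N:
f = 2Ω sin φ = 2 × 7.29×10⁻⁵ × sin 63° = 1.30×10⁻⁴ s⁻¹
Component geostrophic relations (x east, y north):
u_g = −(1/(fρ)) ∂P/∂y,  v_g = (1/(fρ)) ∂P/∂x
u_g = −(2.2×10⁻³)/(1.30×10⁻⁴ × 1.01) = −16.8 m/s;  v_g = (−3.3×10⁻³)/(1.30×10⁻⁴ × 1.01) = −25.2 m/s
|V_g| = √(u_g² + v_g²) = 30.2 m/s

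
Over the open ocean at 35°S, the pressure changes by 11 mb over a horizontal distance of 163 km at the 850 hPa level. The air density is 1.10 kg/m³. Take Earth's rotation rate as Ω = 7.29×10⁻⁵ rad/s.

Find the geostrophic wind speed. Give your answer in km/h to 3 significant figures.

264 km/h

Coriolis parameter at 35°S:
f = 2Ω sin φ = 2 × 7.29×10⁻⁵ × sin 35° = 8.36×10⁻⁵ s⁻¹
Pressure gradient: |∂P/∂n| = 1100 Pa / 163000 m = 6.75×10⁻³ Pa/m
Geostrophic balance (pressure-gradient force = Coriolis force):
V_g = (1/(fρ)) |∂P/∂n| = 6.75×10⁻³ / (8.36×10⁻⁵ × 1.10) = 73.4 m/s
Converting: 73.4 m/s × 3.6 = 264 km/h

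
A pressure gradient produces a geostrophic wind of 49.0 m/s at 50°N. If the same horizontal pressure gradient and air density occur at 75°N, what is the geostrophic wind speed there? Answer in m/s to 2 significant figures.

With the same pressure gradient and density, V_g ∝ 1/f ∝ 1/sin φ.
V₂ = V₁ · sin φ₁ / sin φ₂ = 49.0 × sin 50° / sin 75°
V₂ = 49.0 × 0.7660/0.9659 = 39 m/s

39 m/s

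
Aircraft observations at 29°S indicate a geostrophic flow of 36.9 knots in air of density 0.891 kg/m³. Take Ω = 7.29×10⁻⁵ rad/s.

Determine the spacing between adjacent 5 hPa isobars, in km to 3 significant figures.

Coriolis parameter at 29°S:
f = 2Ω sin φ = 2 × 7.29×10⁻⁵ × sin 29° = 7.07×10⁻⁵ s⁻¹
Wind speed in SI: 36.9 knots = 19.0 m/s
Geostrophic balance rearranged: |∂P/∂n| = f ρ V_g
|∂P/∂n| = 7.07×10⁻⁵ × 0.891 × 19.0 = 1.20×10⁻³ Pa/m
Isobar spacing: Δn = ΔP/|∂P/∂n| = 500 Pa / 1.20×10⁻³ Pa/m = 418214 m ≈ 418 km

418 km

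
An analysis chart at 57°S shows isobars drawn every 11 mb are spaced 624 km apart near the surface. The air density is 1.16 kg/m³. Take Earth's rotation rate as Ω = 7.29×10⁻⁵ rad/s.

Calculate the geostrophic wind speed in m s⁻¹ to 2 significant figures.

12 m s⁻¹

Coriolis parameter at 57°S:
f = 2Ω sin φ = 2 × 7.29×10⁻⁵ × sin 57° = 1.22×10⁻⁴ s⁻¹
Pressure gradient: |∂P/∂n| = 1100 Pa / 624000 m = 1.76×10⁻³ Pa/m
Geostrophic balance (pressure-gradient force = Coriolis force):
V_g = (1/(fρ)) |∂P/∂n| = 1.76×10⁻³ / (1.22×10⁻⁴ × 1.16) = 12.4 m/s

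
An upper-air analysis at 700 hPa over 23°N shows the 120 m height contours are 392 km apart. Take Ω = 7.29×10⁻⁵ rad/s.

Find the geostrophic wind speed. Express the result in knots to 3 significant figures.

Coriolis parameter at 23°N:
f = 2Ω sin φ = 2 × 7.29×10⁻⁵ × sin 23° = 5.70×10⁻⁵ s⁻¹
Height gradient: |∂Z/∂n| = 120 m / 392000 m = 3.06×10⁻⁴
On a pressure surface, geostrophic balance gives V_g = (g/f)|∂Z/∂n|:
V_g = 9.81 × 3.06×10⁻⁴ / 5.70×10⁻⁵ = 52.7 m/s
Converting: 52.7 m/s × 1.944 = 102 knots

102 knots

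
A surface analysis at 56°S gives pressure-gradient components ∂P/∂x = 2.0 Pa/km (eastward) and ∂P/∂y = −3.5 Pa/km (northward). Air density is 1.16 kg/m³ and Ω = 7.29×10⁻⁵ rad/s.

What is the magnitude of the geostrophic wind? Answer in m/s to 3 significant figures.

Coriolis parameter at 56°S:
f = 2Ω sin φ = 2 × 7.29×10⁻⁵ × sin 56° = 1.21×10⁻⁴ s⁻¹
In the Southern Hemisphere f is negative: f = −1.21×10⁻⁴ s⁻¹.
Component geostrophic relations (x east, y north):
u_g = −(1/(fρ)) ∂P/∂y,  v_g = (1/(fρ)) ∂P/∂x
u_g = −(−3.5×10⁻³)/(−1.21×10⁻⁴ × 1.16) = −25.0 m/s;  v_g = (2.0×10⁻³)/(−1.21×10⁻⁴ × 1.16) = −14.3 m/s
|V_g| = √(u_g² + v_g²) = 28.7 m/s

28.7 m/s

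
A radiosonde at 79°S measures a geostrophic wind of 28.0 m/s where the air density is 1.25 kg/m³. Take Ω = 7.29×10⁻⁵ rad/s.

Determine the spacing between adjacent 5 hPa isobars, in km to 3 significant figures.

Coriolis parameter at 79°S:
f = 2Ω sin φ = 2 × 7.29×10⁻⁵ × sin 79° = 1.43×10⁻⁴ s⁻¹
Geostrophic balance rearranged: |∂P/∂n| = f ρ V_g
|∂P/∂n| = 1.43×10⁻⁴ × 1.25 × 28.0 = 5.01×10⁻³ Pa/m
Isobar spacing: Δn = ΔP/|∂P/∂n| = 500 Pa / 5.01×10⁻³ Pa/m = 99815 m ≈ 99.8 km

99.8 km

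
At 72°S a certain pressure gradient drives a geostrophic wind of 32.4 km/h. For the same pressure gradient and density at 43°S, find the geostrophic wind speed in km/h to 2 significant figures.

45 km/h

With the same pressure gradient and density, V_g ∝ 1/f ∝ 1/sin φ.
V₂ = V₁ · sin φ₁ / sin φ₂ = 32.4 × sin 72° / sin 43°
V₂ = 32.4 × 0.9511/0.6820 = 45 km/h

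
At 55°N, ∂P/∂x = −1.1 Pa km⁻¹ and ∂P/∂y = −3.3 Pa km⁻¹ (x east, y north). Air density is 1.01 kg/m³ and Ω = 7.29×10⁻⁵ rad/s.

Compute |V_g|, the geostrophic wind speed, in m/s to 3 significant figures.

Coriolis parameter at 55°N:
f = 2Ω sin φ = 2 × 7.29×10⁻⁵ × sin 55° = 1.19×10⁻⁴ s⁻¹
Component geostrophic relations (x east, y north):
u_g = −(1/(fρ)) ∂P/∂y,  v_g = (1/(fρ)) ∂P/∂x
u_g = −(−3.3×10⁻³)/(1.19×10⁻⁴ × 1.01) = 27.4 m/s;  v_g = (−1.1×10⁻³)/(1.19×10⁻⁴ × 1.01) = −9.12 m/s
|V_g| = √(u_g² + v_g²) = 28.8 m/s

28.8 m/s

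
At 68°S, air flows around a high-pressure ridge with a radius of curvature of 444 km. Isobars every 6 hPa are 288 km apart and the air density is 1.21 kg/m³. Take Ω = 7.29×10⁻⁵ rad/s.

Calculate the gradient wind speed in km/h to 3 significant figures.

66.0 km/h

Coriolis parameter at 68°S:
f = 2Ω sin φ = 2 × 7.29×10⁻⁵ × sin 68° = 1.35×10⁻⁴ s⁻¹
Pressure gradient: |∂P/∂n| = 600 Pa / 288000 m = 2.08×10⁻³ Pa/m
Geostrophic speed: V_g = |∂P/∂n|/(fρ) = 2.08×10⁻³/(1.35×10⁻⁴ × 1.21) = 12.7 m/s
Around a high, pressure-gradient force acts outward with centrifugal, so Coriolis balances both:
fV = (1/ρ)|∂P/∂n| + V²/R  →  V² − fR·V + fR·V_g = 0
With fR = 1.35×10⁻⁴ × 444×10³ m = 60.0 m/s:
V = [fR − √((fR)² − 4 fR V_g)]/2 = [60.0 − √(60.0² − 4×60.0×12.7)]/2 = 18.3 m/s
Supergeostrophic (V > V_g = 12.7 m/s), as expected around a high.
Converting: 18.3 m/s × 3.6 = 66.0 km/h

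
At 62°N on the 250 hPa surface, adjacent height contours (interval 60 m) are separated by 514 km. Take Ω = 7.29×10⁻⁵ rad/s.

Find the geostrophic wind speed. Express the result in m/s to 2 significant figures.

Coriolis parameter at 62°N:
f = 2Ω sin φ = 2 × 7.29×10⁻⁵ × sin 62° = 1.29×10⁻⁴ s⁻¹
Height gradient: |∂Z/∂n| = 60 m / 514000 m = 1.17×10⁻⁴
On a pressure surface, geostrophic balance gives V_g = (g/f)|∂Z/∂n|:
V_g = 9.81 × 1.17×10⁻⁴ / 1.29×10⁻⁴ = 8.90 m/s

8.9 m/s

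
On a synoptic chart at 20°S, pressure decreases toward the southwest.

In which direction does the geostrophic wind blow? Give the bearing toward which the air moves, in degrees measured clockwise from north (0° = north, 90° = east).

The pressure-gradient force points toward the southwest (bearing 225°).
Geostrophic balance: in the Southern Hemisphere the Coriolis force deflects motion to the left, so the geostrophic wind blows 90° to the left of the pressure-gradient force (low pressure on the right).
Rotating 225° by 90° counterclockwise gives 135° — the wind blows toward the southeast.

135°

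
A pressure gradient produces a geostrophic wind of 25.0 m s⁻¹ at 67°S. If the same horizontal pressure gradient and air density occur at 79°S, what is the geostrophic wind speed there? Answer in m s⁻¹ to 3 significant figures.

23.4 m s⁻¹

With the same pressure gradient and density, V_g ∝ 1/f ∝ 1/sin φ.
V₂ = V₁ · sin φ₁ / sin φ₂ = 25.0 × sin 67° / sin 79°
V₂ = 25.0 × 0.9205/0.9816 = 23.4 m s⁻¹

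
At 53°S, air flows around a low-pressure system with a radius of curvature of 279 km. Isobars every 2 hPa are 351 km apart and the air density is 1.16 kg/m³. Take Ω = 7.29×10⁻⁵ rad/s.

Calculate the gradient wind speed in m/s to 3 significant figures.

3.78 m/s

Coriolis parameter at 53°S:
f = 2Ω sin φ = 2 × 7.29×10⁻⁵ × sin 53° = 1.16×10⁻⁴ s⁻¹
Pressure gradient: |∂P/∂n| = 200 Pa / 351000 m = 5.70×10⁻⁴ Pa/m
Geostrophic speed: V_g = |∂P/∂n|/(fρ) = 5.70×10⁻⁴/(1.16×10⁻⁴ × 1.16) = 4.22 m/s
Around a low, centrifugal force acts outward with Coriolis, so pressure-gradient force balances both:
(1/ρ)|∂P/∂n| = fV + V²/R  →  V² + fR·V − fR·V_g = 0
With fR = 1.16×10⁻⁴ × 279×10³ m = 32.5 m/s:
V = [−fR + √((fR)² + 4 fR V_g)]/2 = [−32.5 + √(32.5² + 4×32.5×4.22)]/2 = 3.78 m/s
Subgeostrophic (V < V_g = 4.22 m/s), as expected around a low.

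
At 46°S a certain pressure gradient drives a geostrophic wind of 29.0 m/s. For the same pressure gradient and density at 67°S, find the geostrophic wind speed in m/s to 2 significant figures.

With the same pressure gradient and density, V_g ∝ 1/f ∝ 1/sin φ.
V₂ = V₁ · sin φ₁ / sin φ₂ = 29.0 × sin 46° / sin 67°
V₂ = 29.0 × 0.7193/0.9205 = 23 m/s

23 m/s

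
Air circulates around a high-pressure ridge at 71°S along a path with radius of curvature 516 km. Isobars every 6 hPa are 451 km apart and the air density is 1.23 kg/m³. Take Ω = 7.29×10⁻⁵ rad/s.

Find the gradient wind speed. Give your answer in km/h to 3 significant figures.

Coriolis parameter at 71°S:
f = 2Ω sin φ = 2 × 7.29×10⁻⁵ × sin 71° = 1.38×10⁻⁴ s⁻¹
Pressure gradient: |∂P/∂n| = 600 Pa / 451000 m = 1.33×10⁻³ Pa/m
Geostrophic speed: V_g = |∂P/∂n|/(fρ) = 1.33×10⁻³/(1.38×10⁻⁴ × 1.23) = 7.85 m/s
Around a high, pressure-gradient force acts outward with centrifugal, so Coriolis balances both:
fV = (1/ρ)|∂P/∂n| + V²/R  →  V² − fR·V + fR·V_g = 0
With fR = 1.38×10⁻⁴ × 516×10³ m = 71.1 m/s:
V = [fR − √((fR)² − 4 fR V_g)]/2 = [71.1 − √(71.1² − 4×71.1×7.85)]/2 = 8.98 m/s
Supergeostrophic (V > V_g = 7.85 m/s), as expected around a high.
Converting: 8.98 m/s × 3.6 = 32.3 km/h

32.3 km/h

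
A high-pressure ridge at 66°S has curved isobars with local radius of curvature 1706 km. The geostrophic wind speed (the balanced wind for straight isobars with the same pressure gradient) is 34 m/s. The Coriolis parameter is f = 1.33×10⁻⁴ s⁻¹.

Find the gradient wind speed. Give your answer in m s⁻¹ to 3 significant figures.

41.6 m s⁻¹

Around a high, pressure-gradient force acts outward with centrifugal, so Coriolis balances both:
fV = (1/ρ)|∂P/∂n| + V²/R  →  V² − fR·V + fR·V_g = 0
With fR = 1.33×10⁻⁴ × 1706×10³ m = 227 m/s:
V = [fR − √((fR)² − 4 fR V_g)]/2 = [227 − √(227² − 4×227×34)]/2 = 41.6 m/s
Supergeostrophic (V > V_g = 34 m/s), as expected around a high.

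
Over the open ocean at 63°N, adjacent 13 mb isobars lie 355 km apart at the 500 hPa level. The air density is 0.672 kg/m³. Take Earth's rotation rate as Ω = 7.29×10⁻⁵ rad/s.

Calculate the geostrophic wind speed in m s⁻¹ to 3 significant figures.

41.9 m s⁻¹

Coriolis parameter at 63°N:
f = 2Ω sin φ = 2 × 7.29×10⁻⁵ × sin 63° = 1.30×10⁻⁴ s⁻¹
Pressure gradient: |∂P/∂n| = 1300 Pa / 355000 m = 3.66×10⁻³ Pa/m
Geostrophic balance (pressure-gradient force = Coriolis force):
V_g = (1/(fρ)) |∂P/∂n| = 3.66×10⁻³ / (1.30×10⁻⁴ × 0.672) = 41.9 m/s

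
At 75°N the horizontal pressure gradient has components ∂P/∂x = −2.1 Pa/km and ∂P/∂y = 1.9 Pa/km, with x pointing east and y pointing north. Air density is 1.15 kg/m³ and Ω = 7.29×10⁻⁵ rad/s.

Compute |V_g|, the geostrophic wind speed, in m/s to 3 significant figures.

17.5 m/s

Coriolis parameter at 75°N:
f = 2Ω sin φ = 2 × 7.29×10⁻⁵ × sin 75° = 1.41×10⁻⁴ s⁻¹
Component geostrophic relations (x east, y north):
u_g = −(1/(fρ)) ∂P/∂y,  v_g = (1/(fρ)) ∂P/∂x
u_g = −(1.9×10⁻³)/(1.41×10⁻⁴ × 1.15) = −11.7 m/s;  v_g = (−2.1×10⁻³)/(1.41×10⁻⁴ × 1.15) = −13.0 m/s
|V_g| = √(u_g² + v_g²) = 17.5 m/s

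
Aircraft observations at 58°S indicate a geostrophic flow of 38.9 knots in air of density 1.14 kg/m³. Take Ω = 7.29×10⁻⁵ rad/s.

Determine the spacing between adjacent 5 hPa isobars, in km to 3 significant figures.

177 km

Coriolis parameter at 58°S:
f = 2Ω sin φ = 2 × 7.29×10⁻⁵ × sin 58° = 1.24×10⁻⁴ s⁻¹
Wind speed in SI: 38.9 knots = 20.0 m/s
Geostrophic balance rearranged: |∂P/∂n| = f ρ V_g
|∂P/∂n| = 1.24×10⁻⁴ × 1.14 × 20.0 = 2.82×10⁻³ Pa/m
Isobar spacing: Δn = ΔP/|∂P/∂n| = 500 Pa / 2.82×10⁻³ Pa/m = 177255 m ≈ 177 km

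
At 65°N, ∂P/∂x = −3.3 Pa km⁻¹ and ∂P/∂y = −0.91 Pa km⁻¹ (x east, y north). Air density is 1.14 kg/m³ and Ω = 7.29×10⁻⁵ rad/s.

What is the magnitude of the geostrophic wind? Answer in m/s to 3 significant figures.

Coriolis parameter at 65°N:
f = 2Ω sin φ = 2 × 7.29×10⁻⁵ × sin 65° = 1.32×10⁻⁴ s⁻¹
Component geostrophic relations (x east, y north):
u_g = −(1/(fρ)) ∂P/∂y,  v_g = (1/(fρ)) ∂P/∂x
u_g = −(−0.91×10⁻³)/(1.32×10⁻⁴ × 1.14) = 6.04 m/s;  v_g = (−3.3×10⁻³)/(1.32×10⁻⁴ × 1.14) = −21.9 m/s
|V_g| = √(u_g² + v_g²) = 22.7 m/s

22.7 m/s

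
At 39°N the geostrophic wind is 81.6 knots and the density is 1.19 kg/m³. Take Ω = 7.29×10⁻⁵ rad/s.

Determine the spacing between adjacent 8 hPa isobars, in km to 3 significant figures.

Coriolis parameter at 39°N:
f = 2Ω sin φ = 2 × 7.29×10⁻⁵ × sin 39° = 9.18×10⁻⁵ s⁻¹
Wind speed in SI: 81.6 knots = 42.0 m/s
Geostrophic balance rearranged: |∂P/∂n| = f ρ V_g
|∂P/∂n| = 9.18×10⁻⁵ × 1.19 × 42.0 = 4.58×10⁻³ Pa/m
Isobar spacing: Δn = ΔP/|∂P/∂n| = 800 Pa / 4.58×10⁻³ Pa/m = 174536 m ≈ 175 km

175 km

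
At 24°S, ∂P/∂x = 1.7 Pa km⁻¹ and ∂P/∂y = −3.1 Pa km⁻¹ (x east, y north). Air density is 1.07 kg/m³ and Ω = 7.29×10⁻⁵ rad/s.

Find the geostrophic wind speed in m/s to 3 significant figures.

Coriolis parameter at 24°S:
f = 2Ω sin φ = 2 × 7.29×10⁻⁵ × sin 24° = 5.93×10⁻⁵ s⁻¹
In the Southern Hemisphere f is negative: f = −5.93×10⁻⁵ s⁻¹.
Component geostrophic relations (x east, y north):
u_g = −(1/(fρ)) ∂P/∂y,  v_g = (1/(fρ)) ∂P/∂x
u_g = −(−3.1×10⁻³)/(−5.93×10⁻⁵ × 1.07) = −48.9 m/s;  v_g = (1.7×10⁻³)/(−5.93×10⁻⁵ × 1.07) = −26.8 m/s
|V_g| = √(u_g² + v_g²) = 55.7 m/s

55.7 m/s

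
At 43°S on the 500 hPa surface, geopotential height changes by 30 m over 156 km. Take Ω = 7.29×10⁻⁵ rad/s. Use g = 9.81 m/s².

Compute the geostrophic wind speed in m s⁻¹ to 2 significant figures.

Coriolis parameter at 43°S:
f = 2Ω sin φ = 2 × 7.29×10⁻⁵ × sin 43° = 9.94×10⁻⁵ s⁻¹
Height gradient: |∂Z/∂n| = 30 m / 156000 m = 1.92×10⁻⁴
On a pressure surface, geostrophic balance gives V_g = (g/f)|∂Z/∂n|:
V_g = 9.81 × 1.92×10⁻⁴ / 9.94×10⁻⁵ = 19.0 m/s

19 m s⁻¹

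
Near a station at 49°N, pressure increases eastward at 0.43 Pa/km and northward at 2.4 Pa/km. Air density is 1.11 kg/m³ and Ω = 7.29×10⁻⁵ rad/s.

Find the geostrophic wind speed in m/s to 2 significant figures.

Coriolis parameter at 49°N:
f = 2Ω sin φ = 2 × 7.29×10⁻⁵ × sin 49° = 1.10×10⁻⁴ s⁻¹
Component geostrophic relations (x east, y north):
u_g = −(1/(fρ)) ∂P/∂y,  v_g = (1/(fρ)) ∂P/∂x
u_g = −(2.4×10⁻³)/(1.10×10⁻⁴ × 1.11) = −19.6 m/s;  v_g = (0.43×10⁻³)/(1.10×10⁻⁴ × 1.11) = 3.52 m/s
|V_g| = √(u_g² + v_g²) = 20.0 m/s

20 m/s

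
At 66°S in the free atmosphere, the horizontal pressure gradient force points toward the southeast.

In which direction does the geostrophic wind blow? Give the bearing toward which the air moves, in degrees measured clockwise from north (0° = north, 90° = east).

045°

The pressure-gradient force points toward the southeast (bearing 135°).
Geostrophic balance: in the Southern Hemisphere the Coriolis force deflects motion to the left, so the geostrophic wind blows 90° to the left of the pressure-gradient force (low pressure on the right).
Rotating 135° by 90° counterclockwise gives 045° — the wind blows toward the northeast.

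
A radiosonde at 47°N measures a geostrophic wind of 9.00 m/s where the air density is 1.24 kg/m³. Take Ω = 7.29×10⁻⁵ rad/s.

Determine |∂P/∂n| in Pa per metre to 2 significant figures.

Coriolis parameter at 47°N:
f = 2Ω sin φ = 2 × 7.29×10⁻⁵ × sin 47° = 1.07×10⁻⁴ s⁻¹
Geostrophic balance rearranged: |∂P/∂n| = f ρ V_g
|∂P/∂n| = 1.07×10⁻⁴ × 1.24 × 9.00 = 1.19×10⁻³ Pa/m

1.2×10⁻³ Pa/m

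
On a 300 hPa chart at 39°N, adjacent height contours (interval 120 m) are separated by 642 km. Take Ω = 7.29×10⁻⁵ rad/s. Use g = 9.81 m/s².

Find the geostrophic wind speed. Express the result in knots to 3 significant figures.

38.8 knots

Coriolis parameter at 39°N:
f = 2Ω sin φ = 2 × 7.29×10⁻⁵ × sin 39° = 9.18×10⁻⁵ s⁻¹
Height gradient: |∂Z/∂n| = 120 m / 642000 m = 1.87×10⁻⁴
On a pressure surface, geostrophic balance gives V_g = (g/f)|∂Z/∂n|:
V_g = 9.81 × 1.87×10⁻⁴ / 9.18×10⁻⁵ = 20.0 m/s
Converting: 20.0 m/s × 1.944 = 38.8 knots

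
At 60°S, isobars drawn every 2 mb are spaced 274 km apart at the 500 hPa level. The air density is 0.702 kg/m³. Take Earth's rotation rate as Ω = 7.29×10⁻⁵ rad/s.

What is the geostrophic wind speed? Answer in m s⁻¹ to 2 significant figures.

Coriolis parameter at 60°S:
f = 2Ω sin φ = 2 × 7.29×10⁻⁵ × sin 60° = 1.26×10⁻⁴ s⁻¹
Pressure gradient: |∂P/∂n| = 200 Pa / 274000 m = 7.30×10⁻⁴ Pa/m
Geostrophic balance (pressure-gradient force = Coriolis force):
V_g = (1/(fρ)) |∂P/∂n| = 7.30×10⁻⁴ / (1.26×10⁻⁴ × 0.702) = 8.23 m/s

8.2 m s⁻¹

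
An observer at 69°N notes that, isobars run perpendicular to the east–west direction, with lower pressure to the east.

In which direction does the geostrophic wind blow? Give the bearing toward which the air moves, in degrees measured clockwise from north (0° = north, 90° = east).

The pressure-gradient force points toward the east (bearing 090°).
Geostrophic balance: in the Northern Hemisphere the Coriolis force deflects motion to the right, so the geostrophic wind blows 90° to the right of the pressure-gradient force (low pressure on the left).
Rotating 090° by 90° clockwise gives 180° — the wind blows toward the south.

180°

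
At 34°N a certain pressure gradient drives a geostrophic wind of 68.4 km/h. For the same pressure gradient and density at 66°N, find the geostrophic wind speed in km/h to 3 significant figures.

With the same pressure gradient and density, V_g ∝ 1/f ∝ 1/sin φ.
V₂ = V₁ · sin φ₁ / sin φ₂ = 68.4 × sin 34° / sin 66°
V₂ = 68.4 × 0.5592/0.9135 = 41.9 km/h

41.9 km/h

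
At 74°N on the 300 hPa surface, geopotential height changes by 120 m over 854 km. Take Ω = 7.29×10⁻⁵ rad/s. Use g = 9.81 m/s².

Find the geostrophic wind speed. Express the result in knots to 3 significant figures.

Coriolis parameter at 74°N:
f = 2Ω sin φ = 2 × 7.29×10⁻⁵ × sin 74° = 1.40×10⁻⁴ s⁻¹
Height gradient: |∂Z/∂n| = 120 m / 854000 m = 1.41×10⁻⁴
On a pressure surface, geostrophic balance gives V_g = (g/f)|∂Z/∂n|:
V_g = 9.81 × 1.41×10⁻⁴ / 1.40×10⁻⁴ = 9.84 m/s
Converting: 9.84 m/s × 1.944 = 19.1 knots

19.1 knots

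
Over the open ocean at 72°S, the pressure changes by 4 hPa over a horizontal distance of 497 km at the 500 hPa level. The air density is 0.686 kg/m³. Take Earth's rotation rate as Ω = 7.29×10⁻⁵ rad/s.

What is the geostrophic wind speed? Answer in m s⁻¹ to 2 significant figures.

Coriolis parameter at 72°S:
f = 2Ω sin φ = 2 × 7.29×10⁻⁵ × sin 72° = 1.39×10⁻⁴ s⁻¹
Pressure gradient: |∂P/∂n| = 400 Pa / 497000 m = 8.05×10⁻⁴ Pa/m
Geostrophic balance (pressure-gradient force = Coriolis force):
V_g = (1/(fρ)) |∂P/∂n| = 8.05×10⁻⁴ / (1.39×10⁻⁴ × 0.686) = 8.46 m/s

8.5 m s⁻¹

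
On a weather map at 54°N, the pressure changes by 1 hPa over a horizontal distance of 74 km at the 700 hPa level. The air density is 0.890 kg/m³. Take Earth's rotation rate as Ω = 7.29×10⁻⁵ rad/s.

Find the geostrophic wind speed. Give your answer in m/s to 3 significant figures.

12.9 m/s

Coriolis parameter at 54°N:
f = 2Ω sin φ = 2 × 7.29×10⁻⁵ × sin 54° = 1.18×10⁻⁴ s⁻¹
Pressure gradient: |∂P/∂n| = 100 Pa / 74000 m = 1.35×10⁻³ Pa/m
Geostrophic balance (pressure-gradient force = Coriolis force):
V_g = (1/(fρ)) |∂P/∂n| = 1.35×10⁻³ / (1.18×10⁻⁴ × 0.890) = 12.9 m/s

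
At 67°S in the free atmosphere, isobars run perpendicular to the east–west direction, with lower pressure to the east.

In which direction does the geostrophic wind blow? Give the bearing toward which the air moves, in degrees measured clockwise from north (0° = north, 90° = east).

The pressure-gradient force points toward the east (bearing 090°).
Geostrophic balance: in the Southern Hemisphere the Coriolis force deflects motion to the left, so the geostrophic wind blows 90° to the left of the pressure-gradient force (low pressure on the right).
Rotating 090° by 90° counterclockwise gives 000° — the wind blows toward the north.

000°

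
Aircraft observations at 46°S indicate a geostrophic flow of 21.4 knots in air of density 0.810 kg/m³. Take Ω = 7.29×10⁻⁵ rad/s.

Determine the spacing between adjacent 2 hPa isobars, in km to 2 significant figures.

Coriolis parameter at 46°S:
f = 2Ω sin φ = 2 × 7.29×10⁻⁵ × sin 46° = 1.05×10⁻⁴ s⁻¹
Wind speed in SI: 21.4 knots = 11.0 m/s
Geostrophic balance rearranged: |∂P/∂n| = f ρ V_g
|∂P/∂n| = 1.05×10⁻⁴ × 0.810 × 11.0 = 9.35×10⁻⁴ Pa/m
Isobar spacing: Δn = ΔP/|∂P/∂n| = 200 Pa / 9.35×10⁻⁴ Pa/m = 213846 m ≈ 210 km

210 km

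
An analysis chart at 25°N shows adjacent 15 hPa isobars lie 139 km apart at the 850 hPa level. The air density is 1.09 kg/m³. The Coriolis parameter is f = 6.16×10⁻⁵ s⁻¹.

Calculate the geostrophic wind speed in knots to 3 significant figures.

Pressure gradient: |∂P/∂n| = 1500 Pa / 139000 m = 1.08×10⁻² Pa/m
Geostrophic balance (pressure-gradient force = Coriolis force):
V_g = (1/(fρ)) |∂P/∂n| = 1.08×10⁻² / (6.16×10⁻⁵ × 1.09) = 161 m/s
Converting: 161 m/s × 1.944 = 312 knots

312 knots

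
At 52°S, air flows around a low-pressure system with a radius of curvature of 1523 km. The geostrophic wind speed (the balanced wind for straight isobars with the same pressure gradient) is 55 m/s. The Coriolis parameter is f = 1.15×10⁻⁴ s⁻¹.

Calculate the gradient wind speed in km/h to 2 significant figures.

Around a low, centrifugal force acts outward with Coriolis, so pressure-gradient force balances both:
(1/ρ)|∂P/∂n| = fV + V²/R  →  V² + fR·V − fR·V_g = 0
With fR = 1.15×10⁻⁴ × 1523×10³ m = 175 m/s:
V = [−fR + √((fR)² + 4 fR V_g)]/2 = [−175 + √(175² + 4×175×55)]/2 = 44 m/s
Subgeostrophic (V < V_g = 55 m/s), as expected around a low.
Converting: 44 m/s × 3.6 = 160 km/h

160 km/h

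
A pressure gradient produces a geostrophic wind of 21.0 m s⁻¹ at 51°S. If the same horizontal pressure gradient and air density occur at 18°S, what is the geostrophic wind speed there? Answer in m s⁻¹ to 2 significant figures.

53 m s⁻¹

With the same pressure gradient and density, V_g ∝ 1/f ∝ 1/sin φ.
V₂ = V₁ · sin φ₁ / sin φ₂ = 21.0 × sin 51° / sin 18°
V₂ = 21.0 × 0.7771/0.3090 = 53 m s⁻¹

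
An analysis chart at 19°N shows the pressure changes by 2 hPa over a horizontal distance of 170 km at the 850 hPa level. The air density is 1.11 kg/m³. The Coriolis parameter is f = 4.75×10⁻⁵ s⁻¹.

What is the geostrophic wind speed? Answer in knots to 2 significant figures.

43 knots

Pressure gradient: |∂P/∂n| = 200 Pa / 170000 m = 1.18×10⁻³ Pa/m
Geostrophic balance (pressure-gradient force = Coriolis force):
V_g = (1/(fρ)) |∂P/∂n| = 1.18×10⁻³ / (4.75×10⁻⁵ × 1.11) = 22.3 m/s
Converting: 22.3 m/s × 1.944 = 43 knots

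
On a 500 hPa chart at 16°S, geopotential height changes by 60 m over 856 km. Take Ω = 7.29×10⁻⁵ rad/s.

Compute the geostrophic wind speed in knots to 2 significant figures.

33 knots

Coriolis parameter at 16°S:
f = 2Ω sin φ = 2 × 7.29×10⁻⁵ × sin 16° = 4.02×10⁻⁵ s⁻¹
Height gradient: |∂Z/∂n| = 60 m / 856000 m = 7.01×10⁻⁵
On a pressure surface, geostrophic balance gives V_g = (g/f)|∂Z/∂n|:
V_g = 9.81 × 7.01×10⁻⁵ / 4.02×10⁻⁵ = 17.1 m/s
Converting: 17.1 m/s × 1.944 = 33 knots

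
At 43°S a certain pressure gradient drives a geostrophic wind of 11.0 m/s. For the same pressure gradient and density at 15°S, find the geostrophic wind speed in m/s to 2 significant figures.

29 m/s

With the same pressure gradient and density, V_g ∝ 1/f ∝ 1/sin φ.
V₂ = V₁ · sin φ₁ / sin φ₂ = 11.0 × sin 43° / sin 15°
V₂ = 11.0 × 0.6820/0.2588 = 29 m/s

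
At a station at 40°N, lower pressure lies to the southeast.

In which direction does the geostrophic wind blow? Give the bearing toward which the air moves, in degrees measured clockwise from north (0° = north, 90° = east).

The pressure-gradient force points toward the southeast (bearing 135°).
Geostrophic balance: in the Northern Hemisphere the Coriolis force deflects motion to the right, so the geostrophic wind blows 90° to the right of the pressure-gradient force (low pressure on the left).
Rotating 135° by 90° clockwise gives 225° — the wind blows toward the southwest.

225°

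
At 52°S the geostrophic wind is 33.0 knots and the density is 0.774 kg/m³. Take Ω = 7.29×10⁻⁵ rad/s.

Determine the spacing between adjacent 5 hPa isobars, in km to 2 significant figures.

Coriolis parameter at 52°S:
f = 2Ω sin φ = 2 × 7.29×10⁻⁵ × sin 52° = 1.15×10⁻⁴ s⁻¹
Wind speed in SI: 33.0 knots = 17.0 m/s
Geostrophic balance rearranged: |∂P/∂n| = f ρ V_g
|∂P/∂n| = 1.15×10⁻⁴ × 0.774 × 17.0 = 1.51×10⁻³ Pa/m
Isobar spacing: Δn = ΔP/|∂P/∂n| = 500 Pa / 1.51×10⁻³ Pa/m = 331198 m ≈ 330 km

330 km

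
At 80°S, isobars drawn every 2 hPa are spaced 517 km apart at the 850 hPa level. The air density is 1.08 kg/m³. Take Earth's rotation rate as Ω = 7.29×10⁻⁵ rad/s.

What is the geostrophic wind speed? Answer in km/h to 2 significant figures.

9.0 km/h

Coriolis parameter at 80°S:
f = 2Ω sin φ = 2 × 7.29×10⁻⁵ × sin 80° = 1.44×10⁻⁴ s⁻¹
Pressure gradient: |∂P/∂n| = 200 Pa / 517000 m = 3.87×10⁻⁴ Pa/m
Geostrophic balance (pressure-gradient force = Coriolis force):
V_g = (1/(fρ)) |∂P/∂n| = 3.87×10⁻⁴ / (1.44×10⁻⁴ × 1.08) = 2.49 m/s
Converting: 2.49 m/s × 3.6 = 9.0 km/h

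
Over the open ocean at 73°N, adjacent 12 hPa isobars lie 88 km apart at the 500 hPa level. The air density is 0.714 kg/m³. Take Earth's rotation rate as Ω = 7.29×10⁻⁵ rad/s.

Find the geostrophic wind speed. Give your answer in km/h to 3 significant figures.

493 km/h

Coriolis parameter at 73°N:
f = 2Ω sin φ = 2 × 7.29×10⁻⁵ × sin 73° = 1.39×10⁻⁴ s⁻¹
Pressure gradient: |∂P/∂n| = 1200 Pa / 88000 m = 1.36×10⁻² Pa/m
Geostrophic balance (pressure-gradient force = Coriolis force):
V_g = (1/(fρ)) |∂P/∂n| = 1.36×10⁻² / (1.39×10⁻⁴ × 0.714) = 137 m/s
Converting: 137 m/s × 3.6 = 493 km/h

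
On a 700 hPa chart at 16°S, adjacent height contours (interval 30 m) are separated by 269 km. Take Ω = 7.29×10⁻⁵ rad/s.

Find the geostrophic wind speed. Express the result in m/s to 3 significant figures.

Coriolis parameter at 16°S:
f = 2Ω sin φ = 2 × 7.29×10⁻⁵ × sin 16° = 4.02×10⁻⁵ s⁻¹
Height gradient: |∂Z/∂n| = 30 m / 269000 m = 1.12×10⁻⁴
On a pressure surface, geostrophic balance gives V_g = (g/f)|∂Z/∂n|:
V_g = 9.81 × 1.12×10⁻⁴ / 4.02×10⁻⁵ = 27.2 m/s

27.2 m/s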